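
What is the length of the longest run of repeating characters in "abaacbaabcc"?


Input: "abaacbaabcc"
Scanning for longest run:
  Position 1 ('b'): new char, reset run to 1
  Position 2 ('a'): new char, reset run to 1
  Position 3 ('a'): continues run of 'a', length=2
  Position 4 ('c'): new char, reset run to 1
  Position 5 ('b'): new char, reset run to 1
  Position 6 ('a'): new char, reset run to 1
  Position 7 ('a'): continues run of 'a', length=2
  Position 8 ('b'): new char, reset run to 1
  Position 9 ('c'): new char, reset run to 1
  Position 10 ('c'): continues run of 'c', length=2
Longest run: 'a' with length 2

2


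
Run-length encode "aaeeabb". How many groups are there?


Input: aaeeabb
Scanning for consecutive runs:
  Group 1: 'a' x 2 (positions 0-1)
  Group 2: 'e' x 2 (positions 2-3)
  Group 3: 'a' x 1 (positions 4-4)
  Group 4: 'b' x 2 (positions 5-6)
Total groups: 4

4


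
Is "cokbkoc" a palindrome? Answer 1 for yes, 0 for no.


Input: cokbkoc
Reversed: cokbkoc
  Compare pos 0 ('c') with pos 6 ('c'): match
  Compare pos 1 ('o') with pos 5 ('o'): match
  Compare pos 2 ('k') with pos 4 ('k'): match
Result: palindrome

1


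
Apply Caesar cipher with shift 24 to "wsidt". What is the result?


Caesar cipher: shift "wsidt" by 24
  'w' (pos 22) + 24 = pos 20 = 'u'
  's' (pos 18) + 24 = pos 16 = 'q'
  'i' (pos 8) + 24 = pos 6 = 'g'
  'd' (pos 3) + 24 = pos 1 = 'b'
  't' (pos 19) + 24 = pos 17 = 'r'
Result: uqgbr

uqgbr


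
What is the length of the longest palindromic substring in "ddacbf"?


Input: "ddacbf"
Checking substrings for palindromes:
  [0:2] "dd" (len 2) => palindrome
Longest palindromic substring: "dd" with length 2

2


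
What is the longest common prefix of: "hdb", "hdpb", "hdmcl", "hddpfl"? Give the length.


Words: hdb, hdpb, hdmcl, hddpfl
  Position 0: all 'h' => match
  Position 1: all 'd' => match
  Position 2: ('b', 'p', 'm', 'd') => mismatch, stop
LCP = "hd" (length 2)

2


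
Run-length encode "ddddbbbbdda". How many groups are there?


Input: ddddbbbbdda
Scanning for consecutive runs:
  Group 1: 'd' x 4 (positions 0-3)
  Group 2: 'b' x 4 (positions 4-7)
  Group 3: 'd' x 2 (positions 8-9)
  Group 4: 'a' x 1 (positions 10-10)
Total groups: 4

4


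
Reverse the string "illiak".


Input: illiak
Reading characters right to left:
  Position 5: 'k'
  Position 4: 'a'
  Position 3: 'i'
  Position 2: 'l'
  Position 1: 'l'
  Position 0: 'i'
Reversed: kailli

kailli


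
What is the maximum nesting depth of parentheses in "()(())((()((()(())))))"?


Input: "()(())((()((()(())))))"
Tracking depth:
  Position 0 '(': depth becomes 1
  Position 1 ')': depth becomes 0
  Position 2 '(': depth becomes 1
  Position 3 '(': depth becomes 2
  Position 4 ')': depth becomes 1
  Position 5 ')': depth becomes 0
  Position 6 '(': depth becomes 1
  Position 7 '(': depth becomes 2
  Position 8 '(': depth becomes 3
  Position 9 ')': depth becomes 2
  Position 10 '(': depth becomes 3
  Position 11 '(': depth becomes 4
  Position 12 '(': depth becomes 5
  Position 13 ')': depth becomes 4
  Position 14 '(': depth becomes 5
  Position 15 '(': depth becomes 6
  Position 16 ')': depth becomes 5
  Position 17 ')': depth becomes 4
  Position 18 ')': depth becomes 3
  Position 19 ')': depth becomes 2
  Position 20 ')': depth becomes 1
  Position 21 ')': depth becomes 0
Maximum depth reached: 6

6


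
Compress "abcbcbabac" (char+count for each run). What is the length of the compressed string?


Input: abcbcbabac
Runs:
  'a' x 1 => "a1"
  'b' x 1 => "b1"
  'c' x 1 => "c1"
  'b' x 1 => "b1"
  'c' x 1 => "c1"
  'b' x 1 => "b1"
  'a' x 1 => "a1"
  'b' x 1 => "b1"
  'a' x 1 => "a1"
  'c' x 1 => "c1"
Compressed: "a1b1c1b1c1b1a1b1a1c1"
Compressed length: 20

20


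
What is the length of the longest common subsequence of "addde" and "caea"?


LCS of "addde" and "caea"
DP table:
           c    a    e    a
      0    0    0    0    0
  a   0    0    1    1    1
  d   0    0    1    1    1
  d   0    0    1    1    1
  d   0    0    1    1    1
  e   0    0    1    2    2
LCS length = dp[5][4] = 2

2


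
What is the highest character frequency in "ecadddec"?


Input: ecadddec
Character counts:
  'a': 1
  'c': 2
  'd': 3
  'e': 2
Maximum frequency: 3

3


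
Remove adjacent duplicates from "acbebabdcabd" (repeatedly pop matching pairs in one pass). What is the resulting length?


Input: acbebabdcabd
Stack-based adjacent duplicate removal:
  Read 'a': push. Stack: a
  Read 'c': push. Stack: ac
  Read 'b': push. Stack: acb
  Read 'e': push. Stack: acbe
  Read 'b': push. Stack: acbeb
  Read 'a': push. Stack: acbeba
  Read 'b': push. Stack: acbebab
  Read 'd': push. Stack: acbebabd
  Read 'c': push. Stack: acbebabdc
  Read 'a': push. Stack: acbebabdca
  Read 'b': push. Stack: acbebabdcab
  Read 'd': push. Stack: acbebabdcabd
Final stack: "acbebabdcabd" (length 12)

12


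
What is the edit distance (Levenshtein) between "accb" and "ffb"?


Computing edit distance: "accb" -> "ffb"
DP table:
           f    f    b
      0    1    2    3
  a   1    1    2    3
  c   2    2    2    3
  c   3    3    3    3
  b   4    4    4    3
Edit distance = dp[4][3] = 3

3


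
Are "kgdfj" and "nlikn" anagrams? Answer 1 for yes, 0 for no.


Strings: "kgdfj", "nlikn"
Sorted first:  dfgjk
Sorted second: iklnn
Differ at position 0: 'd' vs 'i' => not anagrams

0


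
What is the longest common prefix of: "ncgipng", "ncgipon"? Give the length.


Words: ncgipng, ncgipon
  Position 0: all 'n' => match
  Position 1: all 'c' => match
  Position 2: all 'g' => match
  Position 3: all 'i' => match
  Position 4: all 'p' => match
  Position 5: ('n', 'o') => mismatch, stop
LCP = "ncgip" (length 5)

5


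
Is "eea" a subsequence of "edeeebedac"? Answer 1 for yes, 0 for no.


Check if "eea" is a subsequence of "edeeebedac"
Greedy scan:
  Position 0 ('e'): matches sub[0] = 'e'
  Position 1 ('d'): no match needed
  Position 2 ('e'): matches sub[1] = 'e'
  Position 3 ('e'): no match needed
  Position 4 ('e'): no match needed
  Position 5 ('b'): no match needed
  Position 6 ('e'): no match needed
  Position 7 ('d'): no match needed
  Position 8 ('a'): matches sub[2] = 'a'
  Position 9 ('c'): no match needed
All 3 characters matched => is a subsequence

1


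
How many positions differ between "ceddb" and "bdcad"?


Comparing "ceddb" and "bdcad" position by position:
  Position 0: 'c' vs 'b' => DIFFER
  Position 1: 'e' vs 'd' => DIFFER
  Position 2: 'd' vs 'c' => DIFFER
  Position 3: 'd' vs 'a' => DIFFER
  Position 4: 'b' vs 'd' => DIFFER
Positions that differ: 5

5


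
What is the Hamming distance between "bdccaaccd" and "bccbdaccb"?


Comparing "bdccaaccd" and "bccbdaccb" position by position:
  Position 0: 'b' vs 'b' => same
  Position 1: 'd' vs 'c' => differ
  Position 2: 'c' vs 'c' => same
  Position 3: 'c' vs 'b' => differ
  Position 4: 'a' vs 'd' => differ
  Position 5: 'a' vs 'a' => same
  Position 6: 'c' vs 'c' => same
  Position 7: 'c' vs 'c' => same
  Position 8: 'd' vs 'b' => differ
Total differences (Hamming distance): 4

4


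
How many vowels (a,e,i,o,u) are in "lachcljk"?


Input: lachcljk
Checking each character:
  'l' at position 0: consonant
  'a' at position 1: vowel (running total: 1)
  'c' at position 2: consonant
  'h' at position 3: consonant
  'c' at position 4: consonant
  'l' at position 5: consonant
  'j' at position 6: consonant
  'k' at position 7: consonant
Total vowels: 1

1


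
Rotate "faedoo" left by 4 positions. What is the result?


Input: "faedoo", rotate left by 4
First 4 characters: "faed"
Remaining characters: "oo"
Concatenate remaining + first: "oo" + "faed" = "oofaed"

oofaed


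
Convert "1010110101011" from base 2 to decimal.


Input: "1010110101011" in base 2
Positional expansion:
  Digit '1' (value 1) x 2^12 = 4096
  Digit '0' (value 0) x 2^11 = 0
  Digit '1' (value 1) x 2^10 = 1024
  Digit '0' (value 0) x 2^9 = 0
  Digit '1' (value 1) x 2^8 = 256
  Digit '1' (value 1) x 2^7 = 128
  Digit '0' (value 0) x 2^6 = 0
  Digit '1' (value 1) x 2^5 = 32
  Digit '0' (value 0) x 2^4 = 0
  Digit '1' (value 1) x 2^3 = 8
  Digit '0' (value 0) x 2^2 = 0
  Digit '1' (value 1) x 2^1 = 2
  Digit '1' (value 1) x 2^0 = 1
Sum = 5547

5547


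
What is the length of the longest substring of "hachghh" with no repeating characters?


Input: "hachghh"
Sliding window (track last position of each char):
  Position 0 ('h'): window [0,0] length 1 -- new best
  Position 1 ('a'): window [0,1] length 2 -- new best
  Position 2 ('c'): window [0,2] length 3 -- new best
  Position 3 ('h'): repeat (last at 0), move window start to 1
  Position 3 ('h'): window [1,3] length 3
  Position 4 ('g'): window [1,4] length 4 -- new best
  Position 5 ('h'): repeat (last at 3), move window start to 4
  Position 5 ('h'): window [4,5] length 2
  Position 6 ('h'): repeat (last at 5), move window start to 6
  Position 6 ('h'): window [6,6] length 1
Longest substring with no repeats: "achg" with length 4

4


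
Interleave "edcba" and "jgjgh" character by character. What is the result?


Interleaving "edcba" and "jgjgh":
  Position 0: 'e' from first, 'j' from second => "ej"
  Position 1: 'd' from first, 'g' from second => "dg"
  Position 2: 'c' from first, 'j' from second => "cj"
  Position 3: 'b' from first, 'g' from second => "bg"
  Position 4: 'a' from first, 'h' from second => "ah"
Result: ejdgcjbgah

ejdgcjbgah


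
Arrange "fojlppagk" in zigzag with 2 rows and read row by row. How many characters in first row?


Zigzag "fojlppagk" into 2 rows:
Placing characters:
  'f' => row 0
  'o' => row 1
  'j' => row 0
  'l' => row 1
  'p' => row 0
  'p' => row 1
  'a' => row 0
  'g' => row 1
  'k' => row 0
Rows:
  Row 0: "fjpak"
  Row 1: "olpg"
First row length: 5

5


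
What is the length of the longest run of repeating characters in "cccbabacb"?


Input: "cccbabacb"
Scanning for longest run:
  Position 1 ('c'): continues run of 'c', length=2
  Position 2 ('c'): continues run of 'c', length=3
  Position 3 ('b'): new char, reset run to 1
  Position 4 ('a'): new char, reset run to 1
  Position 5 ('b'): new char, reset run to 1
  Position 6 ('a'): new char, reset run to 1
  Position 7 ('c'): new char, reset run to 1
  Position 8 ('b'): new char, reset run to 1
Longest run: 'c' with length 3

3


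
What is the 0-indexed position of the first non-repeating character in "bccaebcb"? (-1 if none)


Input: bccaebcb
Character frequencies:
  'a': 1
  'b': 3
  'c': 3
  'e': 1
Scanning left to right for freq == 1:
  Position 0 ('b'): freq=3, skip
  Position 1 ('c'): freq=3, skip
  Position 2 ('c'): freq=3, skip
  Position 3 ('a'): unique! => answer = 3

3


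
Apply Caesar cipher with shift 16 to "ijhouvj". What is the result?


Caesar cipher: shift "ijhouvj" by 16
  'i' (pos 8) + 16 = pos 24 = 'y'
  'j' (pos 9) + 16 = pos 25 = 'z'
  'h' (pos 7) + 16 = pos 23 = 'x'
  'o' (pos 14) + 16 = pos 4 = 'e'
  'u' (pos 20) + 16 = pos 10 = 'k'
  'v' (pos 21) + 16 = pos 11 = 'l'
  'j' (pos 9) + 16 = pos 25 = 'z'
Result: yzxeklz

yzxeklz


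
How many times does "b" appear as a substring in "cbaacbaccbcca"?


Searching for "b" in "cbaacbaccbcca"
Scanning each position:
  Position 0: "c" => no
  Position 1: "b" => MATCH
  Position 2: "a" => no
  Position 3: "a" => no
  Position 4: "c" => no
  Position 5: "b" => MATCH
  Position 6: "a" => no
  Position 7: "c" => no
  Position 8: "c" => no
  Position 9: "b" => MATCH
  Position 10: "c" => no
  Position 11: "c" => no
  Position 12: "a" => no
Total occurrences: 3

3


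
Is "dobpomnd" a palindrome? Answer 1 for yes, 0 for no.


Input: dobpomnd
Reversed: dnmopbod
  Compare pos 0 ('d') with pos 7 ('d'): match
  Compare pos 1 ('o') with pos 6 ('n'): MISMATCH
  Compare pos 2 ('b') with pos 5 ('m'): MISMATCH
  Compare pos 3 ('p') with pos 4 ('o'): MISMATCH
Result: not a palindrome

0


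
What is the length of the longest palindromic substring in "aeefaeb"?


Input: "aeefaeb"
Checking substrings for palindromes:
  [1:3] "ee" (len 2) => palindrome
Longest palindromic substring: "ee" with length 2

2


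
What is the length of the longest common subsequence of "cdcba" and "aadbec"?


LCS of "cdcba" and "aadbec"
DP table:
           a    a    d    b    e    c
      0    0    0    0    0    0    0
  c   0    0    0    0    0    0    1
  d   0    0    0    1    1    1    1
  c   0    0    0    1    1    1    2
  b   0    0    0    1    2    2    2
  a   0    1    1    1    2    2    2
LCS length = dp[5][6] = 2

2


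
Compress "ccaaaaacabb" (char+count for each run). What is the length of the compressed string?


Input: ccaaaaacabb
Runs:
  'c' x 2 => "c2"
  'a' x 5 => "a5"
  'c' x 1 => "c1"
  'a' x 1 => "a1"
  'b' x 2 => "b2"
Compressed: "c2a5c1a1b2"
Compressed length: 10

10


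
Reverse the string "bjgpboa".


Input: bjgpboa
Reading characters right to left:
  Position 6: 'a'
  Position 5: 'o'
  Position 4: 'b'
  Position 3: 'p'
  Position 2: 'g'
  Position 1: 'j'
  Position 0: 'b'
Reversed: aobpgjb

aobpgjb


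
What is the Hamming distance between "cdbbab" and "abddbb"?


Comparing "cdbbab" and "abddbb" position by position:
  Position 0: 'c' vs 'a' => differ
  Position 1: 'd' vs 'b' => differ
  Position 2: 'b' vs 'd' => differ
  Position 3: 'b' vs 'd' => differ
  Position 4: 'a' vs 'b' => differ
  Position 5: 'b' vs 'b' => same
Total differences (Hamming distance): 5

5


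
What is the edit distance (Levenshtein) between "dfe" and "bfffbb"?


Computing edit distance: "dfe" -> "bfffbb"
DP table:
           b    f    f    f    b    b
      0    1    2    3    4    5    6
  d   1    1    2    3    4    5    6
  f   2    2    1    2    3    4    5
  e   3    3    2    2    3    4    5
Edit distance = dp[3][6] = 5

5


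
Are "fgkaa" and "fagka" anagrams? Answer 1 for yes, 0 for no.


Strings: "fgkaa", "fagka"
Sorted first:  aafgk
Sorted second: aafgk
Sorted forms match => anagrams

1


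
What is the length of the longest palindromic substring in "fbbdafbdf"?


Input: "fbbdafbdf"
Checking substrings for palindromes:
  [1:3] "bb" (len 2) => palindrome
Longest palindromic substring: "bb" with length 2

2


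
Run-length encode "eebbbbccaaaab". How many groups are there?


Input: eebbbbccaaaab
Scanning for consecutive runs:
  Group 1: 'e' x 2 (positions 0-1)
  Group 2: 'b' x 4 (positions 2-5)
  Group 3: 'c' x 2 (positions 6-7)
  Group 4: 'a' x 4 (positions 8-11)
  Group 5: 'b' x 1 (positions 12-12)
Total groups: 5

5


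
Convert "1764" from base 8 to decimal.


Input: "1764" in base 8
Positional expansion:
  Digit '1' (value 1) x 8^3 = 512
  Digit '7' (value 7) x 8^2 = 448
  Digit '6' (value 6) x 8^1 = 48
  Digit '4' (value 4) x 8^0 = 4
Sum = 1012

1012


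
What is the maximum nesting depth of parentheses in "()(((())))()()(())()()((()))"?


Input: "()(((())))()()(())()()((()))"
Tracking depth:
  Position 0 '(': depth becomes 1
  Position 1 ')': depth becomes 0
  Position 2 '(': depth becomes 1
  Position 3 '(': depth becomes 2
  Position 4 '(': depth becomes 3
  Position 5 '(': depth becomes 4
  Position 6 ')': depth becomes 3
  Position 7 ')': depth becomes 2
  Position 8 ')': depth becomes 1
  Position 9 ')': depth becomes 0
  Position 10 '(': depth becomes 1
  Position 11 ')': depth becomes 0
  Position 12 '(': depth becomes 1
  Position 13 ')': depth becomes 0
  Position 14 '(': depth becomes 1
  Position 15 '(': depth becomes 2
  Position 16 ')': depth becomes 1
  Position 17 ')': depth becomes 0
  Position 18 '(': depth becomes 1
  Position 19 ')': depth becomes 0
  Position 20 '(': depth becomes 1
  Position 21 ')': depth becomes 0
  Position 22 '(': depth becomes 1
  Position 23 '(': depth becomes 2
  Position 24 '(': depth becomes 3
  Position 25 ')': depth becomes 2
  Position 26 ')': depth becomes 1
  Position 27 ')': depth becomes 0
Maximum depth reached: 4

4


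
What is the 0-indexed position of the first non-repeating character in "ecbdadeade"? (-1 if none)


Input: ecbdadeade
Character frequencies:
  'a': 2
  'b': 1
  'c': 1
  'd': 3
  'e': 3
Scanning left to right for freq == 1:
  Position 0 ('e'): freq=3, skip
  Position 1 ('c'): unique! => answer = 1

1


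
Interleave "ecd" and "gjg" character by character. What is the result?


Interleaving "ecd" and "gjg":
  Position 0: 'e' from first, 'g' from second => "eg"
  Position 1: 'c' from first, 'j' from second => "cj"
  Position 2: 'd' from first, 'g' from second => "dg"
Result: egcjdg

egcjdg


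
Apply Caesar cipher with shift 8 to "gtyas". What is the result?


Caesar cipher: shift "gtyas" by 8
  'g' (pos 6) + 8 = pos 14 = 'o'
  't' (pos 19) + 8 = pos 1 = 'b'
  'y' (pos 24) + 8 = pos 6 = 'g'
  'a' (pos 0) + 8 = pos 8 = 'i'
  's' (pos 18) + 8 = pos 0 = 'a'
Result: obgia

obgia


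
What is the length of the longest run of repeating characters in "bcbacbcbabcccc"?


Input: "bcbacbcbabcccc"
Scanning for longest run:
  Position 1 ('c'): new char, reset run to 1
  Position 2 ('b'): new char, reset run to 1
  Position 3 ('a'): new char, reset run to 1
  Position 4 ('c'): new char, reset run to 1
  Position 5 ('b'): new char, reset run to 1
  Position 6 ('c'): new char, reset run to 1
  Position 7 ('b'): new char, reset run to 1
  Position 8 ('a'): new char, reset run to 1
  Position 9 ('b'): new char, reset run to 1
  Position 10 ('c'): new char, reset run to 1
  Position 11 ('c'): continues run of 'c', length=2
  Position 12 ('c'): continues run of 'c', length=3
  Position 13 ('c'): continues run of 'c', length=4
Longest run: 'c' with length 4

4


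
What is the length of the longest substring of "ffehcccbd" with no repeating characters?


Input: "ffehcccbd"
Sliding window (track last position of each char):
  Position 0 ('f'): window [0,0] length 1 -- new best
  Position 1 ('f'): repeat (last at 0), move window start to 1
  Position 1 ('f'): window [1,1] length 1
  Position 2 ('e'): window [1,2] length 2 -- new best
  Position 3 ('h'): window [1,3] length 3 -- new best
  Position 4 ('c'): window [1,4] length 4 -- new best
  Position 5 ('c'): repeat (last at 4), move window start to 5
  Position 5 ('c'): window [5,5] length 1
  Position 6 ('c'): repeat (last at 5), move window start to 6
  Position 6 ('c'): window [6,6] length 1
  Position 7 ('b'): window [6,7] length 2
  Position 8 ('d'): window [6,8] length 3
Longest substring with no repeats: "fehc" with length 4

4


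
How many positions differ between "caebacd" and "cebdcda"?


Comparing "caebacd" and "cebdcda" position by position:
  Position 0: 'c' vs 'c' => same
  Position 1: 'a' vs 'e' => DIFFER
  Position 2: 'e' vs 'b' => DIFFER
  Position 3: 'b' vs 'd' => DIFFER
  Position 4: 'a' vs 'c' => DIFFER
  Position 5: 'c' vs 'd' => DIFFER
  Position 6: 'd' vs 'a' => DIFFER
Positions that differ: 6

6


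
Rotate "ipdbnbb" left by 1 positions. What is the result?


Input: "ipdbnbb", rotate left by 1
First 1 characters: "i"
Remaining characters: "pdbnbb"
Concatenate remaining + first: "pdbnbb" + "i" = "pdbnbbi"

pdbnbbi


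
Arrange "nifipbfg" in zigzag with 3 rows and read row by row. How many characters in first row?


Zigzag "nifipbfg" into 3 rows:
Placing characters:
  'n' => row 0
  'i' => row 1
  'f' => row 2
  'i' => row 1
  'p' => row 0
  'b' => row 1
  'f' => row 2
  'g' => row 1
Rows:
  Row 0: "np"
  Row 1: "iibg"
  Row 2: "ff"
First row length: 2

2


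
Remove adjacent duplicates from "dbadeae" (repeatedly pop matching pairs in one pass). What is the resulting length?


Input: dbadeae
Stack-based adjacent duplicate removal:
  Read 'd': push. Stack: d
  Read 'b': push. Stack: db
  Read 'a': push. Stack: dba
  Read 'd': push. Stack: dbad
  Read 'e': push. Stack: dbade
  Read 'a': push. Stack: dbadea
  Read 'e': push. Stack: dbadeae
Final stack: "dbadeae" (length 7)

7


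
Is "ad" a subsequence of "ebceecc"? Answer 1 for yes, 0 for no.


Check if "ad" is a subsequence of "ebceecc"
Greedy scan:
  Position 0 ('e'): no match needed
  Position 1 ('b'): no match needed
  Position 2 ('c'): no match needed
  Position 3 ('e'): no match needed
  Position 4 ('e'): no match needed
  Position 5 ('c'): no match needed
  Position 6 ('c'): no match needed
Only matched 0/2 characters => not a subsequence

0


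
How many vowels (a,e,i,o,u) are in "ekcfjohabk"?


Input: ekcfjohabk
Checking each character:
  'e' at position 0: vowel (running total: 1)
  'k' at position 1: consonant
  'c' at position 2: consonant
  'f' at position 3: consonant
  'j' at position 4: consonant
  'o' at position 5: vowel (running total: 2)
  'h' at position 6: consonant
  'a' at position 7: vowel (running total: 3)
  'b' at position 8: consonant
  'k' at position 9: consonant
Total vowels: 3

3


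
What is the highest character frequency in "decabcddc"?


Input: decabcddc
Character counts:
  'a': 1
  'b': 1
  'c': 3
  'd': 3
  'e': 1
Maximum frequency: 3

3


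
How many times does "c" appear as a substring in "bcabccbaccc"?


Searching for "c" in "bcabccbaccc"
Scanning each position:
  Position 0: "b" => no
  Position 1: "c" => MATCH
  Position 2: "a" => no
  Position 3: "b" => no
  Position 4: "c" => MATCH
  Position 5: "c" => MATCH
  Position 6: "b" => no
  Position 7: "a" => no
  Position 8: "c" => MATCH
  Position 9: "c" => MATCH
  Position 10: "c" => MATCH
Total occurrences: 6

6


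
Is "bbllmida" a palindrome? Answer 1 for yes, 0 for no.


Input: bbllmida
Reversed: adimllbb
  Compare pos 0 ('b') with pos 7 ('a'): MISMATCH
  Compare pos 1 ('b') with pos 6 ('d'): MISMATCH
  Compare pos 2 ('l') with pos 5 ('i'): MISMATCH
  Compare pos 3 ('l') with pos 4 ('m'): MISMATCH
Result: not a palindrome

0


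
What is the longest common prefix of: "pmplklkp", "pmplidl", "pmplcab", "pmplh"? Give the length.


Words: pmplklkp, pmplidl, pmplcab, pmplh
  Position 0: all 'p' => match
  Position 1: all 'm' => match
  Position 2: all 'p' => match
  Position 3: all 'l' => match
  Position 4: ('k', 'i', 'c', 'h') => mismatch, stop
LCP = "pmpl" (length 4)

4


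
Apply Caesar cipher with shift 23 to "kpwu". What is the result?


Caesar cipher: shift "kpwu" by 23
  'k' (pos 10) + 23 = pos 7 = 'h'
  'p' (pos 15) + 23 = pos 12 = 'm'
  'w' (pos 22) + 23 = pos 19 = 't'
  'u' (pos 20) + 23 = pos 17 = 'r'
Result: hmtr

hmtr


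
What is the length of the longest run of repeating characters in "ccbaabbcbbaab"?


Input: "ccbaabbcbbaab"
Scanning for longest run:
  Position 1 ('c'): continues run of 'c', length=2
  Position 2 ('b'): new char, reset run to 1
  Position 3 ('a'): new char, reset run to 1
  Position 4 ('a'): continues run of 'a', length=2
  Position 5 ('b'): new char, reset run to 1
  Position 6 ('b'): continues run of 'b', length=2
  Position 7 ('c'): new char, reset run to 1
  Position 8 ('b'): new char, reset run to 1
  Position 9 ('b'): continues run of 'b', length=2
  Position 10 ('a'): new char, reset run to 1
  Position 11 ('a'): continues run of 'a', length=2
  Position 12 ('b'): new char, reset run to 1
Longest run: 'c' with length 2

2


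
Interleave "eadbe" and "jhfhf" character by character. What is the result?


Interleaving "eadbe" and "jhfhf":
  Position 0: 'e' from first, 'j' from second => "ej"
  Position 1: 'a' from first, 'h' from second => "ah"
  Position 2: 'd' from first, 'f' from second => "df"
  Position 3: 'b' from first, 'h' from second => "bh"
  Position 4: 'e' from first, 'f' from second => "ef"
Result: ejahdfbhef

ejahdfbhef


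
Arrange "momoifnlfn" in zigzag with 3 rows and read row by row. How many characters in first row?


Zigzag "momoifnlfn" into 3 rows:
Placing characters:
  'm' => row 0
  'o' => row 1
  'm' => row 2
  'o' => row 1
  'i' => row 0
  'f' => row 1
  'n' => row 2
  'l' => row 1
  'f' => row 0
  'n' => row 1
Rows:
  Row 0: "mif"
  Row 1: "oofln"
  Row 2: "mn"
First row length: 3

3


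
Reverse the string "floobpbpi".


Input: floobpbpi
Reading characters right to left:
  Position 8: 'i'
  Position 7: 'p'
  Position 6: 'b'
  Position 5: 'p'
  Position 4: 'b'
  Position 3: 'o'
  Position 2: 'o'
  Position 1: 'l'
  Position 0: 'f'
Reversed: ipbpboolf

ipbpboolf


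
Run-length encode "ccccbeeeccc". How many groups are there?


Input: ccccbeeeccc
Scanning for consecutive runs:
  Group 1: 'c' x 4 (positions 0-3)
  Group 2: 'b' x 1 (positions 4-4)
  Group 3: 'e' x 3 (positions 5-7)
  Group 4: 'c' x 3 (positions 8-10)
Total groups: 4

4


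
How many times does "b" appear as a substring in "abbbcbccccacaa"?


Searching for "b" in "abbbcbccccacaa"
Scanning each position:
  Position 0: "a" => no
  Position 1: "b" => MATCH
  Position 2: "b" => MATCH
  Position 3: "b" => MATCH
  Position 4: "c" => no
  Position 5: "b" => MATCH
  Position 6: "c" => no
  Position 7: "c" => no
  Position 8: "c" => no
  Position 9: "c" => no
  Position 10: "a" => no
  Position 11: "c" => no
  Position 12: "a" => no
  Position 13: "a" => no
Total occurrences: 4

4


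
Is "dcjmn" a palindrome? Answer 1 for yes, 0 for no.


Input: dcjmn
Reversed: nmjcd
  Compare pos 0 ('d') with pos 4 ('n'): MISMATCH
  Compare pos 1 ('c') with pos 3 ('m'): MISMATCH
Result: not a palindrome

0


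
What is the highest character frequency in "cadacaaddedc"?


Input: cadacaaddedc
Character counts:
  'a': 4
  'c': 3
  'd': 4
  'e': 1
Maximum frequency: 4

4


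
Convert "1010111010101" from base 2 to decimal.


Input: "1010111010101" in base 2
Positional expansion:
  Digit '1' (value 1) x 2^12 = 4096
  Digit '0' (value 0) x 2^11 = 0
  Digit '1' (value 1) x 2^10 = 1024
  Digit '0' (value 0) x 2^9 = 0
  Digit '1' (value 1) x 2^8 = 256
  Digit '1' (value 1) x 2^7 = 128
  Digit '1' (value 1) x 2^6 = 64
  Digit '0' (value 0) x 2^5 = 0
  Digit '1' (value 1) x 2^4 = 16
  Digit '0' (value 0) x 2^3 = 0
  Digit '1' (value 1) x 2^2 = 4
  Digit '0' (value 0) x 2^1 = 0
  Digit '1' (value 1) x 2^0 = 1
Sum = 5589

5589


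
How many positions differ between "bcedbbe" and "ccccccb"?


Comparing "bcedbbe" and "ccccccb" position by position:
  Position 0: 'b' vs 'c' => DIFFER
  Position 1: 'c' vs 'c' => same
  Position 2: 'e' vs 'c' => DIFFER
  Position 3: 'd' vs 'c' => DIFFER
  Position 4: 'b' vs 'c' => DIFFER
  Position 5: 'b' vs 'c' => DIFFER
  Position 6: 'e' vs 'b' => DIFFER
Positions that differ: 6

6


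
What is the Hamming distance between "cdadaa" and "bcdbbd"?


Comparing "cdadaa" and "bcdbbd" position by position:
  Position 0: 'c' vs 'b' => differ
  Position 1: 'd' vs 'c' => differ
  Position 2: 'a' vs 'd' => differ
  Position 3: 'd' vs 'b' => differ
  Position 4: 'a' vs 'b' => differ
  Position 5: 'a' vs 'd' => differ
Total differences (Hamming distance): 6

6


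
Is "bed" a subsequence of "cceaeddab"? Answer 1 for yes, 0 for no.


Check if "bed" is a subsequence of "cceaeddab"
Greedy scan:
  Position 0 ('c'): no match needed
  Position 1 ('c'): no match needed
  Position 2 ('e'): no match needed
  Position 3 ('a'): no match needed
  Position 4 ('e'): no match needed
  Position 5 ('d'): no match needed
  Position 6 ('d'): no match needed
  Position 7 ('a'): no match needed
  Position 8 ('b'): matches sub[0] = 'b'
Only matched 1/3 characters => not a subsequence

0


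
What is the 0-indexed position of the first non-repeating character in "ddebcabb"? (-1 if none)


Input: ddebcabb
Character frequencies:
  'a': 1
  'b': 3
  'c': 1
  'd': 2
  'e': 1
Scanning left to right for freq == 1:
  Position 0 ('d'): freq=2, skip
  Position 1 ('d'): freq=2, skip
  Position 2 ('e'): unique! => answer = 2

2


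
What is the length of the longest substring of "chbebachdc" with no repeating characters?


Input: "chbebachdc"
Sliding window (track last position of each char):
  Position 0 ('c'): window [0,0] length 1 -- new best
  Position 1 ('h'): window [0,1] length 2 -- new best
  Position 2 ('b'): window [0,2] length 3 -- new best
  Position 3 ('e'): window [0,3] length 4 -- new best
  Position 4 ('b'): repeat (last at 2), move window start to 3
  Position 4 ('b'): window [3,4] length 2
  Position 5 ('a'): window [3,5] length 3
  Position 6 ('c'): window [3,6] length 4
  Position 7 ('h'): window [3,7] length 5 -- new best
  Position 8 ('d'): window [3,8] length 6 -- new best
  Position 9 ('c'): repeat (last at 6), move window start to 7
  Position 9 ('c'): window [7,9] length 3
Longest substring with no repeats: "ebachd" with length 6

6


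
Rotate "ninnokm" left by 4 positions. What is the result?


Input: "ninnokm", rotate left by 4
First 4 characters: "ninn"
Remaining characters: "okm"
Concatenate remaining + first: "okm" + "ninn" = "okmninn"

okmninn


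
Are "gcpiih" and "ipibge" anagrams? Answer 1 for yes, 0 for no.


Strings: "gcpiih", "ipibge"
Sorted first:  cghiip
Sorted second: begiip
Differ at position 0: 'c' vs 'b' => not anagrams

0


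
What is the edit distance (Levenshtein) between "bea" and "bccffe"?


Computing edit distance: "bea" -> "bccffe"
DP table:
           b    c    c    f    f    e
      0    1    2    3    4    5    6
  b   1    0    1    2    3    4    5
  e   2    1    1    2    3    4    4
  a   3    2    2    2    3    4    5
Edit distance = dp[3][6] = 5

5


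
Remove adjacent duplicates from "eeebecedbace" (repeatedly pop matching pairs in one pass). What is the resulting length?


Input: eeebecedbace
Stack-based adjacent duplicate removal:
  Read 'e': push. Stack: e
  Read 'e': matches stack top 'e' => pop. Stack: (empty)
  Read 'e': push. Stack: e
  Read 'b': push. Stack: eb
  Read 'e': push. Stack: ebe
  Read 'c': push. Stack: ebec
  Read 'e': push. Stack: ebece
  Read 'd': push. Stack: ebeced
  Read 'b': push. Stack: ebecedb
  Read 'a': push. Stack: ebecedba
  Read 'c': push. Stack: ebecedbac
  Read 'e': push. Stack: ebecedbace
Final stack: "ebecedbace" (length 10)

10


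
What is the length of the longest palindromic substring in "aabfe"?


Input: "aabfe"
Checking substrings for palindromes:
  [0:2] "aa" (len 2) => palindrome
Longest palindromic substring: "aa" with length 2

2


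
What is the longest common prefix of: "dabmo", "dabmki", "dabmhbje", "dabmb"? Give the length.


Words: dabmo, dabmki, dabmhbje, dabmb
  Position 0: all 'd' => match
  Position 1: all 'a' => match
  Position 2: all 'b' => match
  Position 3: all 'm' => match
  Position 4: ('o', 'k', 'h', 'b') => mismatch, stop
LCP = "dabm" (length 4)

4


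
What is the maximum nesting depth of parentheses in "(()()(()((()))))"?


Input: "(()()(()((()))))"
Tracking depth:
  Position 0 '(': depth becomes 1
  Position 1 '(': depth becomes 2
  Position 2 ')': depth becomes 1
  Position 3 '(': depth becomes 2
  Position 4 ')': depth becomes 1
  Position 5 '(': depth becomes 2
  Position 6 '(': depth becomes 3
  Position 7 ')': depth becomes 2
  Position 8 '(': depth becomes 3
  Position 9 '(': depth becomes 4
  Position 10 '(': depth becomes 5
  Position 11 ')': depth becomes 4
  Position 12 ')': depth becomes 3
  Position 13 ')': depth becomes 2
  Position 14 ')': depth becomes 1
  Position 15 ')': depth becomes 0
Maximum depth reached: 5

5


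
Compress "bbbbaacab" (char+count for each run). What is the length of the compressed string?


Input: bbbbaacab
Runs:
  'b' x 4 => "b4"
  'a' x 2 => "a2"
  'c' x 1 => "c1"
  'a' x 1 => "a1"
  'b' x 1 => "b1"
Compressed: "b4a2c1a1b1"
Compressed length: 10

10


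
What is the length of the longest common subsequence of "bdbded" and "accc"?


LCS of "bdbded" and "accc"
DP table:
           a    c    c    c
      0    0    0    0    0
  b   0    0    0    0    0
  d   0    0    0    0    0
  b   0    0    0    0    0
  d   0    0    0    0    0
  e   0    0    0    0    0
  d   0    0    0    0    0
LCS length = dp[6][4] = 0

0


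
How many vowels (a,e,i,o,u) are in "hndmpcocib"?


Input: hndmpcocib
Checking each character:
  'h' at position 0: consonant
  'n' at position 1: consonant
  'd' at position 2: consonant
  'm' at position 3: consonant
  'p' at position 4: consonant
  'c' at position 5: consonant
  'o' at position 6: vowel (running total: 1)
  'c' at position 7: consonant
  'i' at position 8: vowel (running total: 2)
  'b' at position 9: consonant
Total vowels: 2

2


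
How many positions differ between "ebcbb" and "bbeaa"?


Comparing "ebcbb" and "bbeaa" position by position:
  Position 0: 'e' vs 'b' => DIFFER
  Position 1: 'b' vs 'b' => same
  Position 2: 'c' vs 'e' => DIFFER
  Position 3: 'b' vs 'a' => DIFFER
  Position 4: 'b' vs 'a' => DIFFER
Positions that differ: 4

4


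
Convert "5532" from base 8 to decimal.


Input: "5532" in base 8
Positional expansion:
  Digit '5' (value 5) x 8^3 = 2560
  Digit '5' (value 5) x 8^2 = 320
  Digit '3' (value 3) x 8^1 = 24
  Digit '2' (value 2) x 8^0 = 2
Sum = 2906

2906


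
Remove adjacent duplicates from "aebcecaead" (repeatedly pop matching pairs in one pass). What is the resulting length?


Input: aebcecaead
Stack-based adjacent duplicate removal:
  Read 'a': push. Stack: a
  Read 'e': push. Stack: ae
  Read 'b': push. Stack: aeb
  Read 'c': push. Stack: aebc
  Read 'e': push. Stack: aebce
  Read 'c': push. Stack: aebcec
  Read 'a': push. Stack: aebceca
  Read 'e': push. Stack: aebcecae
  Read 'a': push. Stack: aebcecaea
  Read 'd': push. Stack: aebcecaead
Final stack: "aebcecaead" (length 10)

10


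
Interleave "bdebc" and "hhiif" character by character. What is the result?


Interleaving "bdebc" and "hhiif":
  Position 0: 'b' from first, 'h' from second => "bh"
  Position 1: 'd' from first, 'h' from second => "dh"
  Position 2: 'e' from first, 'i' from second => "ei"
  Position 3: 'b' from first, 'i' from second => "bi"
  Position 4: 'c' from first, 'f' from second => "cf"
Result: bhdheibicf

bhdheibicf


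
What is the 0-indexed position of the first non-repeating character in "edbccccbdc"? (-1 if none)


Input: edbccccbdc
Character frequencies:
  'b': 2
  'c': 5
  'd': 2
  'e': 1
Scanning left to right for freq == 1:
  Position 0 ('e'): unique! => answer = 0

0


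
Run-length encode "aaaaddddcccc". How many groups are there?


Input: aaaaddddcccc
Scanning for consecutive runs:
  Group 1: 'a' x 4 (positions 0-3)
  Group 2: 'd' x 4 (positions 4-7)
  Group 3: 'c' x 4 (positions 8-11)
Total groups: 3

3


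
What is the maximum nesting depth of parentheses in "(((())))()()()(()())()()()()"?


Input: "(((())))()()()(()())()()()()"
Tracking depth:
  Position 0 '(': depth becomes 1
  Position 1 '(': depth becomes 2
  Position 2 '(': depth becomes 3
  Position 3 '(': depth becomes 4
  Position 4 ')': depth becomes 3
  Position 5 ')': depth becomes 2
  Position 6 ')': depth becomes 1
  Position 7 ')': depth becomes 0
  Position 8 '(': depth becomes 1
  Position 9 ')': depth becomes 0
  Position 10 '(': depth becomes 1
  Position 11 ')': depth becomes 0
  Position 12 '(': depth becomes 1
  Position 13 ')': depth becomes 0
  Position 14 '(': depth becomes 1
  Position 15 '(': depth becomes 2
  Position 16 ')': depth becomes 1
  Position 17 '(': depth becomes 2
  Position 18 ')': depth becomes 1
  Position 19 ')': depth becomes 0
  Position 20 '(': depth becomes 1
  Position 21 ')': depth becomes 0
  Position 22 '(': depth becomes 1
  Position 23 ')': depth becomes 0
  Position 24 '(': depth becomes 1
  Position 25 ')': depth becomes 0
  Position 26 '(': depth becomes 1
  Position 27 ')': depth becomes 0
Maximum depth reached: 4

4


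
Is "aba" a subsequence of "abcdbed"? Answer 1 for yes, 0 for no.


Check if "aba" is a subsequence of "abcdbed"
Greedy scan:
  Position 0 ('a'): matches sub[0] = 'a'
  Position 1 ('b'): matches sub[1] = 'b'
  Position 2 ('c'): no match needed
  Position 3 ('d'): no match needed
  Position 4 ('b'): no match needed
  Position 5 ('e'): no match needed
  Position 6 ('d'): no match needed
Only matched 2/3 characters => not a subsequence

0


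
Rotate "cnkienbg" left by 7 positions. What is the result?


Input: "cnkienbg", rotate left by 7
First 7 characters: "cnkienb"
Remaining characters: "g"
Concatenate remaining + first: "g" + "cnkienb" = "gcnkienb"

gcnkienb


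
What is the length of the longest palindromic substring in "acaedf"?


Input: "acaedf"
Checking substrings for palindromes:
  [0:3] "aca" (len 3) => palindrome
Longest palindromic substring: "aca" with length 3

3


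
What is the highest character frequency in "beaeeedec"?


Input: beaeeedec
Character counts:
  'a': 1
  'b': 1
  'c': 1
  'd': 1
  'e': 5
Maximum frequency: 5

5


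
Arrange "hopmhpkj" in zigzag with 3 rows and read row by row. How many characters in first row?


Zigzag "hopmhpkj" into 3 rows:
Placing characters:
  'h' => row 0
  'o' => row 1
  'p' => row 2
  'm' => row 1
  'h' => row 0
  'p' => row 1
  'k' => row 2
  'j' => row 1
Rows:
  Row 0: "hh"
  Row 1: "ompj"
  Row 2: "pk"
First row length: 2

2


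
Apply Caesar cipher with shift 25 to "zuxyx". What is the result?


Caesar cipher: shift "zuxyx" by 25
  'z' (pos 25) + 25 = pos 24 = 'y'
  'u' (pos 20) + 25 = pos 19 = 't'
  'x' (pos 23) + 25 = pos 22 = 'w'
  'y' (pos 24) + 25 = pos 23 = 'x'
  'x' (pos 23) + 25 = pos 22 = 'w'
Result: ytwxw

ytwxw


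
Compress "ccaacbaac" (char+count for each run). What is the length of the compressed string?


Input: ccaacbaac
Runs:
  'c' x 2 => "c2"
  'a' x 2 => "a2"
  'c' x 1 => "c1"
  'b' x 1 => "b1"
  'a' x 2 => "a2"
  'c' x 1 => "c1"
Compressed: "c2a2c1b1a2c1"
Compressed length: 12

12


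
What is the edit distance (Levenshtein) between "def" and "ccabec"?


Computing edit distance: "def" -> "ccabec"
DP table:
           c    c    a    b    e    c
      0    1    2    3    4    5    6
  d   1    1    2    3    4    5    6
  e   2    2    2    3    4    4    5
  f   3    3    3    3    4    5    5
Edit distance = dp[3][6] = 5

5


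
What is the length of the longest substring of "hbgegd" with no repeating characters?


Input: "hbgegd"
Sliding window (track last position of each char):
  Position 0 ('h'): window [0,0] length 1 -- new best
  Position 1 ('b'): window [0,1] length 2 -- new best
  Position 2 ('g'): window [0,2] length 3 -- new best
  Position 3 ('e'): window [0,3] length 4 -- new best
  Position 4 ('g'): repeat (last at 2), move window start to 3
  Position 4 ('g'): window [3,4] length 2
  Position 5 ('d'): window [3,5] length 3
Longest substring with no repeats: "hbge" with length 4

4


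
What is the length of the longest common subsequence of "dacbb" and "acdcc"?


LCS of "dacbb" and "acdcc"
DP table:
           a    c    d    c    c
      0    0    0    0    0    0
  d   0    0    0    1    1    1
  a   0    1    1    1    1    1
  c   0    1    2    2    2    2
  b   0    1    2    2    2    2
  b   0    1    2    2    2    2
LCS length = dp[5][5] = 2

2


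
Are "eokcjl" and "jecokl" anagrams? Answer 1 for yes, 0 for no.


Strings: "eokcjl", "jecokl"
Sorted first:  cejklo
Sorted second: cejklo
Sorted forms match => anagrams

1


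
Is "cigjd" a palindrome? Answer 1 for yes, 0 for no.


Input: cigjd
Reversed: djgic
  Compare pos 0 ('c') with pos 4 ('d'): MISMATCH
  Compare pos 1 ('i') with pos 3 ('j'): MISMATCH
Result: not a palindrome

0


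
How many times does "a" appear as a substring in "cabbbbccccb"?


Searching for "a" in "cabbbbccccb"
Scanning each position:
  Position 0: "c" => no
  Position 1: "a" => MATCH
  Position 2: "b" => no
  Position 3: "b" => no
  Position 4: "b" => no
  Position 5: "b" => no
  Position 6: "c" => no
  Position 7: "c" => no
  Position 8: "c" => no
  Position 9: "c" => no
  Position 10: "b" => no
Total occurrences: 1

1


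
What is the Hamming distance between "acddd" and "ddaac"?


Comparing "acddd" and "ddaac" position by position:
  Position 0: 'a' vs 'd' => differ
  Position 1: 'c' vs 'd' => differ
  Position 2: 'd' vs 'a' => differ
  Position 3: 'd' vs 'a' => differ
  Position 4: 'd' vs 'c' => differ
Total differences (Hamming distance): 5

5


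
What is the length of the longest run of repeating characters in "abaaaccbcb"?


Input: "abaaaccbcb"
Scanning for longest run:
  Position 1 ('b'): new char, reset run to 1
  Position 2 ('a'): new char, reset run to 1
  Position 3 ('a'): continues run of 'a', length=2
  Position 4 ('a'): continues run of 'a', length=3
  Position 5 ('c'): new char, reset run to 1
  Position 6 ('c'): continues run of 'c', length=2
  Position 7 ('b'): new char, reset run to 1
  Position 8 ('c'): new char, reset run to 1
  Position 9 ('b'): new char, reset run to 1
Longest run: 'a' with length 3

3
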